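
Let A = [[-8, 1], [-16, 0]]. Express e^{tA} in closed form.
A has Jordan form J = [[-4, 1], [0, -4]] with A = PJP^{-1}, so e^{tA} = P e^{tJ} P^{-1}.

For a Jordan block J_k(λ), e^{tJ_k(λ)} = e^{λt} · (I + tN + t^2 N^2/2! + ... + t^{k-1} N^{k-1}/(k-1)!) where N is the nilpotent superdiagonal part.

Assembling the blocks and conjugating back gives the entries of e^{tA} as shown above.

e^{tA} = [[(1 - 4*t)*e^{-4*t}, t*e^{-4*t}], [-16*t*e^{-4*t}, (4*t + 1)*e^{-4*t}]]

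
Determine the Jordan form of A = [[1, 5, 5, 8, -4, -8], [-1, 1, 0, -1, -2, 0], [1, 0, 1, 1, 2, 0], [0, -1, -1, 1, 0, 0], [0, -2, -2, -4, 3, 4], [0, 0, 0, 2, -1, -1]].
J = [[1, 1, 0, 0, 0, 0], [0, 1, 0, 0, 0, 0], [0, 0, 1, 1, 0, 0], [0, 0, 0, 1, 0, 0], [0, 0, 0, 0, 1, 1], [0, 0, 0, 0, 0, 1]]

The characteristic polynomial is det(xI - A) = (x - 1)^6, so the eigenvalues are 1 (algebraic multiplicity 6).

For λ = 1: rank(A - I) = 3, rank((A - I)^2) = 0. The eigenspace has dimension 6 - 3 = 3, so there are 3 Jordan blocks; the rank sequence gives block sizes [2, 2, 2].

Assembling the blocks gives the Jordan form J above.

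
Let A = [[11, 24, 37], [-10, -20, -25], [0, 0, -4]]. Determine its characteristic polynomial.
χ_A(x) = (x + 4)^2(x + 5)

xI - A = [[x - 11, -24, -37], [10, x + 20, 25], [0, 0, x + 4]].

Expanding det(xI - A) along the first row:
det(xI - A) = + (x - 11)·det([[x + 20, 25], [0, x + 4]]) - (-24)·det([[10, 25], [0, x + 4]]) + (-37)·det([[10, x + 20], [0, 0]]).

Evaluating gives χ_A(x) = x^3 + 13x^2 + 56x + 80 = (x + 4)^2(x + 5).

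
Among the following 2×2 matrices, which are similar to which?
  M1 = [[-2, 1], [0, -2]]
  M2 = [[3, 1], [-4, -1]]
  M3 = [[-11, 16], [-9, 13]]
2 classes: {M1}, {M2, M3}

Characteristic polynomials: χ_{M1} = (x + 2)^2, χ_{M2} = (x - 1)^2, χ_{M3} = (x - 1)^2.

{M1}: invariant factors (x + 2)^2.

{M2, M3}: invariant factors (x - 1)^2.

Matrices are similar if and only if their invariant-factor lists agree; the partition into similarity classes is {M1}, {M2, M3}.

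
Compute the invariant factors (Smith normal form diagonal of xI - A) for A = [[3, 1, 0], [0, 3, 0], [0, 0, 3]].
x - 3, (x - 3)^2

The Jordan structure of A has elementary divisors (x - 3)^2, (x - 3). Arranging the block sizes at each eigenvalue in decreasing order and taking row products gives the invariant factors.

Invariant factors (smallest first, each dividing the next): x - 3, (x - 3)^2.

Check: the last factor (x - 3)^2 is the minimal polynomial, and the product (x - 3)^3 is the characteristic polynomial.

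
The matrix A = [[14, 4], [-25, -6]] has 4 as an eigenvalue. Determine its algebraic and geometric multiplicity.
algebraic multiplicity 2, geometric multiplicity 1

The characteristic polynomial is (x - 4)^2, so the factor x - 4 appears with exponent 2: the algebraic multiplicity is 2.

rank(A - 4I) = 1, so the eigenspace has dimension 2 - 1 = 1: the geometric multiplicity is 1.

Since 1 < 2, A is not diagonalizable.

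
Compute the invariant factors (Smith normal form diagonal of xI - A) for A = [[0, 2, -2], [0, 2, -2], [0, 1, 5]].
The Jordan structure of A has elementary divisors x, (x - 3), (x - 4). Arranging the block sizes at each eigenvalue in decreasing order and taking row products gives the invariant factors.

Invariant factors (smallest first, each dividing the next): x(x - 4)(x - 3).

Check: the last factor x(x - 4)(x - 3) is the minimal polynomial, and the product x(x - 4)(x - 3) is the characteristic polynomial.

x(x - 4)(x - 3)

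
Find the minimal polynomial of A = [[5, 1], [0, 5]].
m_A(x) = (x - 5)^2

The characteristic polynomial factors as (x - 5)^2. The minimal polynomial is ∏(x - λ)^{k_λ} where k_λ is the size of the largest Jordan block at λ.

For λ = 5: rank(A - 5I) = 1, and the largest Jordan block has size 2 (the smallest k with rank((A - 5I)^k) = rank((A - 5I)^(k+1))).

So m_A(x) = (x - 5)^2.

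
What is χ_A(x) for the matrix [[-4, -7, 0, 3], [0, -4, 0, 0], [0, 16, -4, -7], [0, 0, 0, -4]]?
xI - A = [[x + 4, 7, 0, -3], [0, x + 4, 0, 0], [0, -16, x + 4, 7], [0, 0, 0, x + 4]].

Expanding det(xI - A) along the first row:
det(xI - A) = + (x + 4)·det([[x + 4, 0, 0], [-16, x + 4, 7], [0, 0, x + 4]]) - (7)·det([[0, 0, 0], [0, x + 4, 7], [0, 0, x + 4]]) + (0)·det([[0, x + 4, 0], [0, -16, 7], [0, 0, x + 4]]) - (-3)·det([[0, x + 4, 0], [0, -16, x + 4], [0, 0, 0]]).

Evaluating gives χ_A(x) = x^4 + 16x^3 + 96x^2 + 256x + 256 = (x + 4)^4.

χ_A(x) = (x + 4)^4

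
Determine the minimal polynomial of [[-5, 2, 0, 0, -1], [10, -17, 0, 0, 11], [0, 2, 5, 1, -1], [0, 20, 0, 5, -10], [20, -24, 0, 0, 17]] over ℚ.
The characteristic polynomial factors as (x - 5)^3(x + 5)^2. The minimal polynomial is ∏(x - λ)^{k_λ} where k_λ is the size of the largest Jordan block at λ.

For λ = -5: rank(A + 5I) = 4, and the largest Jordan block has size 2 (the smallest k with rank((A + 5I)^k) = rank((A + 5I)^(k+1))).
For λ = 5: rank(A - 5I) = 3, and the largest Jordan block has size 2 (the smallest k with rank((A - 5I)^k) = rank((A - 5I)^(k+1))).

So m_A(x) = (x - 5)^2(x + 5)^2.

m_A(x) = (x - 5)^2(x + 5)^2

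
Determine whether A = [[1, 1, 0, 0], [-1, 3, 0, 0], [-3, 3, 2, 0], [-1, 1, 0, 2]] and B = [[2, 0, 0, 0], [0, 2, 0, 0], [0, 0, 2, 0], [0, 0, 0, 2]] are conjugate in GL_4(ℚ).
Both have characteristic polynomial (x - 2)^4, but the minimal polynomial of A is (x - 2)^2 while the minimal polynomial of B is x - 2. The minimal polynomial is a similarity invariant, so A and B are not similar.

No.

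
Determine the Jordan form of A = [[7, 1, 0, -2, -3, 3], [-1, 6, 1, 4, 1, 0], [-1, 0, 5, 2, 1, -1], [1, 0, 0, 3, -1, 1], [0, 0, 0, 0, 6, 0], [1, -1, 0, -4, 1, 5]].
The characteristic polynomial is det(xI - A) = (x - 6)^2(x - 5)^4, so the eigenvalues are 5 (algebraic multiplicity 4), 6 (algebraic multiplicity 2).

For λ = 5: rank(A - 5I) = 4, rank((A - 5I)^2) = 3, rank((A - 5I)^3) = 2. The eigenspace has dimension 6 - 4 = 2, so there are 2 Jordan blocks; the rank sequence gives block sizes [3, 1].

For λ = 6: rank(A - 6I) = 4. The eigenspace has dimension 6 - 4 = 2, so there are 2 Jordan blocks; the rank sequence gives block sizes [1, 1].

Assembling the blocks gives the Jordan form J above.

J = [[5, 1, 0, 0, 0, 0], [0, 5, 1, 0, 0, 0], [0, 0, 5, 0, 0, 0], [0, 0, 0, 5, 0, 0], [0, 0, 0, 0, 6, 0], [0, 0, 0, 0, 0, 6]]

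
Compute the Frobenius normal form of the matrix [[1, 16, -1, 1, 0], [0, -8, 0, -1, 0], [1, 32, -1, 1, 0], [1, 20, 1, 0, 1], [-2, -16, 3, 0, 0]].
R = [[0, 0, 0, 0, 16], [1, 0, 0, 0, -24], [0, 1, 0, 0, -15], [0, 0, 1, 0, -18], [0, 0, 0, 1, -8]]

The invariant factors of A (the non-unit diagonal entries of the Smith normal form of xI - A over ℚ[x]) are (x + 4)^2(x^3 + 2x - 1), each dividing the next. The characteristic polynomial is their product, (x + 4)^2(x^3 + 2x - 1).

The rational canonical form is the block-diagonal matrix of companion matrices C(f_i):
R = [[0, 0, 0, 0, 16], [1, 0, 0, 0, -24], [0, 1, 0, 0, -15], [0, 0, 1, 0, -18], [0, 0, 0, 1, -8]].

Note the characteristic polynomial does not split into linear factors over ℚ, so A has no Jordan form over ℚ; the rational canonical form exists over any field.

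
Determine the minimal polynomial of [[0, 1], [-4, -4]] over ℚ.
The characteristic polynomial factors as (x + 2)^2. The minimal polynomial is ∏(x - λ)^{k_λ} where k_λ is the size of the largest Jordan block at λ.

For λ = -2: rank(A + 2I) = 1, and the largest Jordan block has size 2 (the smallest k with rank((A + 2I)^k) = rank((A + 2I)^(k+1))).

So m_A(x) = (x + 2)^2.

m_A(x) = (x + 2)^2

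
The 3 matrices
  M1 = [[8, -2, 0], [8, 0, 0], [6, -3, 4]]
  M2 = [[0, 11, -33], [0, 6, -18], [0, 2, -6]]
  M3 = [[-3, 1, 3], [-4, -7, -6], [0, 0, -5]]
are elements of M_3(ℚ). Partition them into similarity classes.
3 classes: {M1}, {M2}, {M3}

Characteristic polynomials: χ_{M1} = (x - 4)^3, χ_{M2} = x^3, χ_{M3} = (x + 5)^3.

{M1}: invariant factors x - 4, (x - 4)^2.

{M2}: invariant factors x, x^2.

{M3}: invariant factors x + 5, (x + 5)^2.

Matrices are similar if and only if their invariant-factor lists agree; the partition into similarity classes is {M1}, {M2}, {M3}.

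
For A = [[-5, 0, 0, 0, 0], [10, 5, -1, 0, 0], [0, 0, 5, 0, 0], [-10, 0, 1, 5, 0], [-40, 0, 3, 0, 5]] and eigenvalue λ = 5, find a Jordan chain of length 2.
We seek v_1 ∈ ker((A - 5I)^2) \ ker(A - 5I), then set v_{i+1} = (A - 5I) v_i.

One such chain is v_1 = [[0, 0, 1, -1, -4]]^T, v_2 = [[0, -1, 0, 1, 3]]^T. Check: (A - 5I) v_2 = [[0, 0, 0, 0, 0]]^T = 0.

v_1 = [[0, 0, 1, -1, -4]]^T, v_2 = [[0, -1, 0, 1, 3]]^T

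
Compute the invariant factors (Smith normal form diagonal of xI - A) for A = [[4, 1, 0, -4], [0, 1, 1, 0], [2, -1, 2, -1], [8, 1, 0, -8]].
(x - 1)^3(x + 4)

The Jordan structure of A has elementary divisors (x + 4), (x - 1)^3. Arranging the block sizes at each eigenvalue in decreasing order and taking row products gives the invariant factors.

Invariant factors (smallest first, each dividing the next): (x - 1)^3(x + 4).

Check: the last factor (x - 1)^3(x + 4) is the minimal polynomial, and the product (x - 1)^3(x + 4) is the characteristic polynomial.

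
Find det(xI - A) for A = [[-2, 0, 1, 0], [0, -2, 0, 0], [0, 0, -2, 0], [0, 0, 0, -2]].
xI - A = [[x + 2, 0, -1, 0], [0, x + 2, 0, 0], [0, 0, x + 2, 0], [0, 0, 0, x + 2]].

Expanding det(xI - A) along the first row:
det(xI - A) = + (x + 2)·det([[x + 2, 0, 0], [0, x + 2, 0], [0, 0, x + 2]]) - (0)·det([[0, 0, 0], [0, x + 2, 0], [0, 0, x + 2]]) + (-1)·det([[0, x + 2, 0], [0, 0, 0], [0, 0, x + 2]]) - (0)·det([[0, x + 2, 0], [0, 0, x + 2], [0, 0, 0]]).

Evaluating gives χ_A(x) = x^4 + 8x^3 + 24x^2 + 32x + 16 = (x + 2)^4.

χ_A(x) = (x + 2)^4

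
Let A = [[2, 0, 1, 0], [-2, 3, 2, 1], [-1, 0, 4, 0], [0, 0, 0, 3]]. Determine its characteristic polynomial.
xI - A = [[x - 2, 0, -1, 0], [2, x - 3, -2, -1], [1, 0, x - 4, 0], [0, 0, 0, x - 3]].

Expanding det(xI - A) along the first row:
det(xI - A) = + (x - 2)·det([[x - 3, -2, -1], [0, x - 4, 0], [0, 0, x - 3]]) - (0)·det([[2, -2, -1], [1, x - 4, 0], [0, 0, x - 3]]) + (-1)·det([[2, x - 3, -1], [1, 0, 0], [0, 0, x - 3]]) - (0)·det([[2, x - 3, -2], [1, 0, x - 4], [0, 0, 0]]).

Evaluating gives χ_A(x) = x^4 - 12x^3 + 54x^2 - 108x + 81 = (x - 3)^4.

χ_A(x) = (x - 3)^4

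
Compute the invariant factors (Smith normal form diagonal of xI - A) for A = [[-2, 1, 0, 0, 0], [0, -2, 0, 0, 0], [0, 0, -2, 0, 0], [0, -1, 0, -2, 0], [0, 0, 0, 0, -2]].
x + 2, x + 2, x + 2, (x + 2)^2

The Jordan structure of A has elementary divisors (x + 2)^2, (x + 2), (x + 2), (x + 2). Arranging the block sizes at each eigenvalue in decreasing order and taking row products gives the invariant factors.

Invariant factors (smallest first, each dividing the next): x + 2, x + 2, x + 2, (x + 2)^2.

Check: the last factor (x + 2)^2 is the minimal polynomial, and the product (x + 2)^5 is the characteristic polynomial.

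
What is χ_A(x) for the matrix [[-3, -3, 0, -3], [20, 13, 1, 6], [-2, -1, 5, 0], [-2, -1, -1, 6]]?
χ_A(x) = (x - 6)^3(x - 3)

xI - A = [[x + 3, 3, 0, 3], [-20, x - 13, -1, -6], [2, 1, x - 5, 0], [2, 1, 1, x - 6]].

Expanding det(xI - A) along the first row:
det(xI - A) = + (x + 3)·det([[x - 13, -1, -6], [1, x - 5, 0], [1, 1, x - 6]]) - (3)·det([[-20, -1, -6], [2, x - 5, 0], [2, 1, x - 6]]) + (0)·det([[-20, x - 13, -6], [2, 1, 0], [2, 1, x - 6]]) - (3)·det([[-20, x - 13, -1], [2, 1, x - 5], [2, 1, 1]]).

Evaluating gives χ_A(x) = x^4 - 21x^3 + 162x^2 - 540x + 648 = (x - 6)^3(x - 3).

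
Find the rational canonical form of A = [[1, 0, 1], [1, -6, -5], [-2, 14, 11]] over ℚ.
The invariant factors of A (the non-unit diagonal entries of the Smith normal form of xI - A over ℚ[x]) are (x - 3)(x - 2)(x - 1), each dividing the next. The characteristic polynomial is their product, (x - 3)(x - 2)(x - 1).

The rational canonical form is the block-diagonal matrix of companion matrices C(f_i):
R = [[0, 0, 6], [1, 0, -11], [0, 1, 6]].

R = [[0, 0, 6], [1, 0, -11], [0, 1, 6]]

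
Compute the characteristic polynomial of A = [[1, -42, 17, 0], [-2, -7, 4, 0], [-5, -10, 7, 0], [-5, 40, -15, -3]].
χ_A(x) = (x - 2)^2(x + 3)^2

xI - A = [[x - 1, 42, -17, 0], [2, x + 7, -4, 0], [5, 10, x - 7, 0], [5, -40, 15, x + 3]].

Expanding det(xI - A) along the first row:
det(xI - A) = + (x - 1)·det([[x + 7, -4, 0], [10, x - 7, 0], [-40, 15, x + 3]]) - (42)·det([[2, -4, 0], [5, x - 7, 0], [5, 15, x + 3]]) + (-17)·det([[2, x + 7, 0], [5, 10, 0], [5, -40, x + 3]]) - (0)·det([[2, x + 7, -4], [5, 10, x - 7], [5, -40, 15]]).

Evaluating gives χ_A(x) = x^4 + 2x^3 - 11x^2 - 12x + 36 = (x - 2)^2(x + 3)^2.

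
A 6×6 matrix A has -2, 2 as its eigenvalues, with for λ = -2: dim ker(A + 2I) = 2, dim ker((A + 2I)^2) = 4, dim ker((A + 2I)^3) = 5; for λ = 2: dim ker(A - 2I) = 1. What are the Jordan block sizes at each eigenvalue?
Jordan blocks: (-2, 3), (-2, 2), (2, 1)

λ = -2: successive nullity increments [2, 2, 1] count blocks of size ≥ k; block sizes are [3, 2].
λ = 2: successive nullity increments [1] count blocks of size ≥ k; block sizes are [1].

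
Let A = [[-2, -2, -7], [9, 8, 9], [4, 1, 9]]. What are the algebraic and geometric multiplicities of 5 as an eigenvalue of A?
The characteristic polynomial is (x - 5)^3, so the factor x - 5 appears with exponent 3: the algebraic multiplicity is 3.

rank(A - 5I) = 2, so the eigenspace has dimension 3 - 2 = 1: the geometric multiplicity is 1.

Since 1 < 3, A is not diagonalizable.

algebraic multiplicity 3, geometric multiplicity 1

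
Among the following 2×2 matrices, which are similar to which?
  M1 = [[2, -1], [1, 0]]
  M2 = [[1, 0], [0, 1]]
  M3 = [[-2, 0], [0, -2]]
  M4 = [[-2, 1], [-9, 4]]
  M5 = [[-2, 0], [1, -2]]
Characteristic polynomials: χ_{M1} = (x - 1)^2, χ_{M2} = (x - 1)^2, χ_{M3} = (x + 2)^2, χ_{M4} = (x - 1)^2, χ_{M5} = (x + 2)^2.

{M1, M4}: invariant factors (x - 1)^2.

{M2}: invariant factors x - 1, x - 1.

{M3}: invariant factors x + 2, x + 2.

{M5}: invariant factors (x + 2)^2.

Matrices are similar if and only if their invariant-factor lists agree; the partition into similarity classes is {M1, M4}, {M2}, {M3}, {M5}.

4 classes: {M1, M4}, {M2}, {M3}, {M5}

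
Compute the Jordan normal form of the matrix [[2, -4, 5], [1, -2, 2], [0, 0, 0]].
The characteristic polynomial is det(xI - A) = x^3, so the eigenvalues are 0 (algebraic multiplicity 3).

For λ = 0: rank(A) = 2, rank(A^2) = 1, rank(A^3) = 0. The eigenspace has dimension 3 - 2 = 1, so there is 1 Jordan block; the rank sequence gives block sizes [3].

Assembling the blocks gives the Jordan form J above.

J = [[0, 1, 0], [0, 0, 1], [0, 0, 0]]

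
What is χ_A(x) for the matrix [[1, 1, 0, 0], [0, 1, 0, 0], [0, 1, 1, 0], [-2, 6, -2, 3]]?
χ_A(x) = (x - 3)(x - 1)^3

xI - A = [[x - 1, -1, 0, 0], [0, x - 1, 0, 0], [0, -1, x - 1, 0], [2, -6, 2, x - 3]].

Expanding det(xI - A) along the first row:
det(xI - A) = + (x - 1)·det([[x - 1, 0, 0], [-1, x - 1, 0], [-6, 2, x - 3]]) - (-1)·det([[0, 0, 0], [0, x - 1, 0], [2, 2, x - 3]]) + (0)·det([[0, x - 1, 0], [0, -1, 0], [2, -6, x - 3]]) - (0)·det([[0, x - 1, 0], [0, -1, x - 1], [2, -6, 2]]).

Evaluating gives χ_A(x) = x^4 - 6x^3 + 12x^2 - 10x + 3 = (x - 3)(x - 1)^3.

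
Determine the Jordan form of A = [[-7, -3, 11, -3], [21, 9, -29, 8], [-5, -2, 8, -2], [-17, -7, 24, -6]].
The characteristic polynomial is det(xI - A) = (x - 1)^4, so the eigenvalues are 1 (algebraic multiplicity 4).

For λ = 1: rank(A - I) = 2, rank((A - I)^2) = 1, rank((A - I)^3) = 0. The eigenspace has dimension 4 - 2 = 2, so there are 2 Jordan blocks; the rank sequence gives block sizes [3, 1].

Assembling the blocks gives the Jordan form J above.

J = [[1, 1, 0, 0], [0, 1, 1, 0], [0, 0, 1, 0], [0, 0, 0, 1]]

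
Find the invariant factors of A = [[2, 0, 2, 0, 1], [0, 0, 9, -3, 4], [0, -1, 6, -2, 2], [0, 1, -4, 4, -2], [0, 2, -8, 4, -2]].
The Jordan structure of A has elementary divisors (x - 2)^3, (x - 2)^2. Arranging the block sizes at each eigenvalue in decreasing order and taking row products gives the invariant factors.

Invariant factors (smallest first, each dividing the next): (x - 2)^2, (x - 2)^3.

Check: the last factor (x - 2)^3 is the minimal polynomial, and the product (x - 2)^5 is the characteristic polynomial.

(x - 2)^2, (x - 2)^3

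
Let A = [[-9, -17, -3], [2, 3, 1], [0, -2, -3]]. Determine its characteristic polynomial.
xI - A = [[x + 9, 17, 3], [-2, x - 3, -1], [0, 2, x + 3]].

Expanding det(xI - A) along the first row:
det(xI - A) = + (x + 9)·det([[x - 3, -1], [2, x + 3]]) - (17)·det([[-2, -1], [0, x + 3]]) + (3)·det([[-2, x - 3], [0, 2]]).

Evaluating gives χ_A(x) = x^3 + 9x^2 + 27x + 27 = (x + 3)^3.

χ_A(x) = (x + 3)^3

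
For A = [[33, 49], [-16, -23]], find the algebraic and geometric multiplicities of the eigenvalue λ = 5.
The characteristic polynomial is (x - 5)^2, so the factor x - 5 appears with exponent 2: the algebraic multiplicity is 2.

rank(A - 5I) = 1, so the eigenspace has dimension 2 - 1 = 1: the geometric multiplicity is 1.

Since 1 < 2, A is not diagonalizable.

algebraic multiplicity 2, geometric multiplicity 1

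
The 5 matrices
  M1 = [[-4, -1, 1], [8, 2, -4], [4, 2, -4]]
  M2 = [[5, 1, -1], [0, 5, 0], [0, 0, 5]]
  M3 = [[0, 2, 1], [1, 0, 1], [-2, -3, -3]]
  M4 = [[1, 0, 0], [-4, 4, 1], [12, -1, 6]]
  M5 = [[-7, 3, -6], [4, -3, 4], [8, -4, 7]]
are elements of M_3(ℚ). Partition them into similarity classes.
Characteristic polynomials: χ_{M1} = (x + 2)^3, χ_{M2} = (x - 5)^3, χ_{M3} = (x + 1)^3, χ_{M4} = (x - 5)^2(x - 1), χ_{M5} = (x + 1)^3.

{M1}: invariant factors x + 2, (x + 2)^2.

{M2}: invariant factors x - 5, (x - 5)^2.

{M3}: invariant factors (x + 1)^3.

{M4}: invariant factors (x - 5)^2(x - 1).

{M5}: invariant factors x + 1, (x + 1)^2.

Matrices are similar if and only if their invariant-factor lists agree; the partition into similarity classes is {M1}, {M2}, {M3}, {M4}, {M5}.

5 classes: {M1}, {M2}, {M3}, {M4}, {M5}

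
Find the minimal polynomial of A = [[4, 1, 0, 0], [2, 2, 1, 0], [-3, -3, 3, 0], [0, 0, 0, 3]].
m_A(x) = (x - 3)^3

The characteristic polynomial factors as (x - 3)^4. The minimal polynomial is ∏(x - λ)^{k_λ} where k_λ is the size of the largest Jordan block at λ.

For λ = 3: rank(A - 3I) = 2, and the largest Jordan block has size 3 (the smallest k with rank((A - 3I)^k) = rank((A - 3I)^(k+1))).

So m_A(x) = (x - 3)^3.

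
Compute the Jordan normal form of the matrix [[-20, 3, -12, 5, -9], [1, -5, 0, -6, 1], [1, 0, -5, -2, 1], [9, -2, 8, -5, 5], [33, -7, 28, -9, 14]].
J = [[-5, 1, 0, 0, 0], [0, -5, 0, 0, 0], [0, 0, -5, 0, 0], [0, 0, 0, -3, 1], [0, 0, 0, 0, -3]]

The characteristic polynomial is det(xI - A) = (x + 3)^2(x + 5)^3, so the eigenvalues are -5 (algebraic multiplicity 3), -3 (algebraic multiplicity 2).

For λ = -5: rank(A + 5I) = 3, rank((A + 5I)^2) = 2. The eigenspace has dimension 5 - 3 = 2, so there are 2 Jordan blocks; the rank sequence gives block sizes [2, 1].

For λ = -3: rank(A + 3I) = 4, rank((A + 3I)^2) = 3. The eigenspace has dimension 5 - 4 = 1, so there is 1 Jordan block; the rank sequence gives block sizes [2].

Assembling the blocks gives the Jordan form J above.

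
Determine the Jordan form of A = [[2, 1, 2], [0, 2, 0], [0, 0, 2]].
The characteristic polynomial is det(xI - A) = (x - 2)^3, so the eigenvalues are 2 (algebraic multiplicity 3).

For λ = 2: rank(A - 2I) = 1, rank((A - 2I)^2) = 0. The eigenspace has dimension 3 - 1 = 2, so there are 2 Jordan blocks; the rank sequence gives block sizes [2, 1].

Assembling the blocks gives the Jordan form J above.

J = [[2, 1, 0], [0, 2, 0], [0, 0, 2]]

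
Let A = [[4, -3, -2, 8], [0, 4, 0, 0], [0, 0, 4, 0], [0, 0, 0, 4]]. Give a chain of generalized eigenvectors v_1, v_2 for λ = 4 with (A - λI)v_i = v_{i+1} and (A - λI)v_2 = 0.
v_1 = [[1, -1, 1, 0]]^T, v_2 = [[1, 0, 0, 0]]^T

We seek v_1 ∈ ker((A - 4I)^2) \ ker(A - 4I), then set v_{i+1} = (A - 4I) v_i.

One such chain is v_1 = [[1, -1, 1, 0]]^T, v_2 = [[1, 0, 0, 0]]^T. Check: (A - 4I) v_2 = [[0, 0, 0, 0]]^T = 0.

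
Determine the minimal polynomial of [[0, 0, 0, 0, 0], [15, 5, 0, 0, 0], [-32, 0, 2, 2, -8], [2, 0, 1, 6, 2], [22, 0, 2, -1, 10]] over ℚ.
m_A(x) = x(x - 6)^3(x - 5)

The characteristic polynomial factors as x(x - 6)^3(x - 5). The minimal polynomial is ∏(x - λ)^{k_λ} where k_λ is the size of the largest Jordan block at λ.

For λ = 0: rank(A) = 4, and the largest Jordan block has size 1 (the smallest k with rank(A^k) = rank(A^(k+1))).
For λ = 5: rank(A - 5I) = 4, and the largest Jordan block has size 1 (the smallest k with rank((A - 5I)^k) = rank((A - 5I)^(k+1))).
For λ = 6: rank(A - 6I) = 4, and the largest Jordan block has size 3 (the smallest k with rank((A - 6I)^k) = rank((A - 6I)^(k+1))).

So m_A(x) = x(x - 6)^3(x - 5).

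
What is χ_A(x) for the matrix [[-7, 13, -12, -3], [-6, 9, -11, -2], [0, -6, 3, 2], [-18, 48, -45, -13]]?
χ_A(x) = (x + 1)^2(x + 3)^2

xI - A = [[x + 7, -13, 12, 3], [6, x - 9, 11, 2], [0, 6, x - 3, -2], [18, -48, 45, x + 13]].

Expanding det(xI - A) along the first row:
det(xI - A) = + (x + 7)·det([[x - 9, 11, 2], [6, x - 3, -2], [-48, 45, x + 13]]) - (-13)·det([[6, 11, 2], [0, x - 3, -2], [18, 45, x + 13]]) + (12)·det([[6, x - 9, 2], [0, 6, -2], [18, -48, x + 13]]) - (3)·det([[6, x - 9, 11], [0, 6, x - 3], [18, -48, 45]]).

Evaluating gives χ_A(x) = x^4 + 8x^3 + 22x^2 + 24x + 9 = (x + 1)^2(x + 3)^2.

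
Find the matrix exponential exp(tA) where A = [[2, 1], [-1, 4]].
A has Jordan form J = [[3, 1], [0, 3]] with A = PJP^{-1}, so e^{tA} = P e^{tJ} P^{-1}.

For a Jordan block J_k(λ), e^{tJ_k(λ)} = e^{λt} · (I + tN + t^2 N^2/2! + ... + t^{k-1} N^{k-1}/(k-1)!) where N is the nilpotent superdiagonal part.

Assembling the blocks and conjugating back gives the entries of e^{tA} as shown above.

e^{tA} = [[(1 - t)*e^{3*t}, t*e^{3*t}], [-t*e^{3*t}, (t + 1)*e^{3*t}]]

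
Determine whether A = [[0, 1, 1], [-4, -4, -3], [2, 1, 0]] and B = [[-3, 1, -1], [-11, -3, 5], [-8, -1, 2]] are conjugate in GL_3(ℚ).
Yes.

Two matrices over a field are similar if and only if they have the same invariant factors.

Both A and B have characteristic polynomial (x + 1)^2(x + 2) and minimal polynomial (x + 1)^2(x + 2). Computing further, both have invariant factors (x + 1)^2(x + 2). Hence A and B are similar.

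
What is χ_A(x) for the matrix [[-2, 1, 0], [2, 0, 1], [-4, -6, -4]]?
χ_A(x) = (x + 2)^3

xI - A = [[x + 2, -1, 0], [-2, x, -1], [4, 6, x + 4]].

Expanding det(xI - A) along the first row:
det(xI - A) = + (x + 2)·det([[x, -1], [6, x + 4]]) - (-1)·det([[-2, -1], [4, x + 4]]) + (0)·det([[-2, x], [4, 6]]).

Evaluating gives χ_A(x) = x^3 + 6x^2 + 12x + 8 = (x + 2)^3.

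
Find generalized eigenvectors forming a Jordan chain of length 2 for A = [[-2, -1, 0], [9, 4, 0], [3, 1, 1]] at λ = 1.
We seek v_1 ∈ ker((A - I)^2) \ ker(A - I), then set v_{i+1} = (A - I) v_i.

One such chain is v_1 = [[-1, 4, 0]]^T, v_2 = [[-1, 3, 1]]^T. Check: (A - I) v_2 = [[0, 0, 0]]^T = 0.

v_1 = [[-1, 4, 0]]^T, v_2 = [[-1, 3, 1]]^T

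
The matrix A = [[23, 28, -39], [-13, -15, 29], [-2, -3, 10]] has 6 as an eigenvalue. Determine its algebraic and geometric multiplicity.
The characteristic polynomial is (x - 6)^3, so the factor x - 6 appears with exponent 3: the algebraic multiplicity is 3.

rank(A - 6I) = 2, so the eigenspace has dimension 3 - 2 = 1: the geometric multiplicity is 1.

Since 1 < 3, A is not diagonalizable.

algebraic multiplicity 3, geometric multiplicity 1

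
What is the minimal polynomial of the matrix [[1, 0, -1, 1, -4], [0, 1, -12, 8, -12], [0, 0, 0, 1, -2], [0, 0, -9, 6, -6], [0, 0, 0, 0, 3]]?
m_A(x) = (x - 3)^2(x - 1)

The characteristic polynomial factors as (x - 3)^3(x - 1)^2. The minimal polynomial is ∏(x - λ)^{k_λ} where k_λ is the size of the largest Jordan block at λ.

For λ = 1: rank(A - I) = 3, and the largest Jordan block has size 1 (the smallest k with rank((A - I)^k) = rank((A - I)^(k+1))).
For λ = 3: rank(A - 3I) = 3, and the largest Jordan block has size 2 (the smallest k with rank((A - 3I)^k) = rank((A - 3I)^(k+1))).

So m_A(x) = (x - 3)^2(x - 1).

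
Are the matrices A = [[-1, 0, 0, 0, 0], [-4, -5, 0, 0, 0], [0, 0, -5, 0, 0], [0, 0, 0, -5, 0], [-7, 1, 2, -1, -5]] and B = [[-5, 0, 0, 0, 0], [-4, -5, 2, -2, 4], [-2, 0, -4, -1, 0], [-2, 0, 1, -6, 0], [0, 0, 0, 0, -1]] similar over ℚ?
Yes.

Two matrices over a field are similar if and only if they have the same invariant factors.

Both A and B have characteristic polynomial (x + 1)(x + 5)^4 and minimal polynomial (x + 1)(x + 5)^2. Computing further, both have invariant factors x + 5, x + 5, (x + 1)(x + 5)^2. Hence A and B are similar.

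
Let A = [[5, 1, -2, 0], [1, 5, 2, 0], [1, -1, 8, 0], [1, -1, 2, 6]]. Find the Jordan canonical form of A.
J = [[6, 1, 0, 0], [0, 6, 0, 0], [0, 0, 6, 0], [0, 0, 0, 6]]

The characteristic polynomial is det(xI - A) = (x - 6)^4, so the eigenvalues are 6 (algebraic multiplicity 4).

For λ = 6: rank(A - 6I) = 1, rank((A - 6I)^2) = 0. The eigenspace has dimension 4 - 1 = 3, so there are 3 Jordan blocks; the rank sequence gives block sizes [2, 1, 1].

Assembling the blocks gives the Jordan form J above.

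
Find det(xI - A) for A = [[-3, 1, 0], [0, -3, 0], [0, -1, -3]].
χ_A(x) = (x + 3)^3

xI - A = [[x + 3, -1, 0], [0, x + 3, 0], [0, 1, x + 3]].

Expanding det(xI - A) along the first row:
det(xI - A) = + (x + 3)·det([[x + 3, 0], [1, x + 3]]) - (-1)·det([[0, 0], [0, x + 3]]) + (0)·det([[0, x + 3], [0, 1]]).

Evaluating gives χ_A(x) = x^3 + 9x^2 + 27x + 27 = (x + 3)^3.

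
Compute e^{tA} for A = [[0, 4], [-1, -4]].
e^{tA} = [[(2*t + 1)*e^{-2*t}, 4*t*e^{-2*t}], [-t*e^{-2*t}, (1 - 2*t)*e^{-2*t}]]

A has Jordan form J = [[-2, 1], [0, -2]] with A = PJP^{-1}, so e^{tA} = P e^{tJ} P^{-1}.

For a Jordan block J_k(λ), e^{tJ_k(λ)} = e^{λt} · (I + tN + t^2 N^2/2! + ... + t^{k-1} N^{k-1}/(k-1)!) where N is the nilpotent superdiagonal part.

Assembling the blocks and conjugating back gives the entries of e^{tA} as shown above.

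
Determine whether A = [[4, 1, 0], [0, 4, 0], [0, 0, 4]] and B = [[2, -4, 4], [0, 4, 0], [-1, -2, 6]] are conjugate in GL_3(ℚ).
Two matrices over a field are similar if and only if they have the same invariant factors.

Both A and B have characteristic polynomial (x - 4)^3 and minimal polynomial (x - 4)^2. Computing further, both have invariant factors x - 4, (x - 4)^2. Hence A and B are similar.

Yes.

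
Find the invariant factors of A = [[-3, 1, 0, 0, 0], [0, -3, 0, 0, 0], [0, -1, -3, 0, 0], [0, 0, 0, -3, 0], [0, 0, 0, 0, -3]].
The Jordan structure of A has elementary divisors (x + 3)^2, (x + 3), (x + 3), (x + 3). Arranging the block sizes at each eigenvalue in decreasing order and taking row products gives the invariant factors.

Invariant factors (smallest first, each dividing the next): x + 3, x + 3, x + 3, (x + 3)^2.

Check: the last factor (x + 3)^2 is the minimal polynomial, and the product (x + 3)^5 is the characteristic polynomial.

x + 3, x + 3, x + 3, (x + 3)^2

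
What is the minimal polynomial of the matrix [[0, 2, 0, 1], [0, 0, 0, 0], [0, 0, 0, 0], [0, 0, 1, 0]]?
m_A(x) = x^3

The characteristic polynomial factors as x^4. The minimal polynomial is ∏(x - λ)^{k_λ} where k_λ is the size of the largest Jordan block at λ.

For λ = 0: rank(A) = 2, and the largest Jordan block has size 3 (the smallest k with rank(A^k) = rank(A^(k+1))).

So m_A(x) = x^3.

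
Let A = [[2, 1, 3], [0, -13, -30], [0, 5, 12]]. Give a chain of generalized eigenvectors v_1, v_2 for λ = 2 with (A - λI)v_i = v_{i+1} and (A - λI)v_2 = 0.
We seek v_1 ∈ ker((A - 2I)^2) \ ker(A - 2I), then set v_{i+1} = (A - 2I) v_i.

One such chain is v_1 = [[0, -2, 1]]^T, v_2 = [[1, 0, 0]]^T. Check: (A - 2I) v_2 = [[0, 0, 0]]^T = 0.

v_1 = [[0, -2, 1]]^T, v_2 = [[1, 0, 0]]^T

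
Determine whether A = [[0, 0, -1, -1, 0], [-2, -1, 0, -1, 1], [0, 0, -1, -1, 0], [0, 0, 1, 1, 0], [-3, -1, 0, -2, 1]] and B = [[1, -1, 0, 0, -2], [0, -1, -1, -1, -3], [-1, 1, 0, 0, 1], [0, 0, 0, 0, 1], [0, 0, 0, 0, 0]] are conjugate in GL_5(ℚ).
Yes.

Two matrices over a field are similar if and only if they have the same invariant factors.

Both A and B have characteristic polynomial x^5 and minimal polynomial x^3. Computing further, both have invariant factors x^2, x^3. Hence A and B are similar.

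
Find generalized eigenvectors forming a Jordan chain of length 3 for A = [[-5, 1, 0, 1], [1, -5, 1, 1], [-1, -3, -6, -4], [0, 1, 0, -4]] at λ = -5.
v_1 = [[0, 0, 1, 0]]^T, v_2 = [[0, 1, -1, 0]]^T, v_3 = [[1, -1, -2, 1]]^T

We seek v_1 ∈ ker((A + 5I)^3) \ ker((A + 5I)^2), then set v_{i+1} = (A + 5I) v_i.

One such chain is v_1 = [[0, 0, 1, 0]]^T, v_2 = [[0, 1, -1, 0]]^T, v_3 = [[1, -1, -2, 1]]^T. Check: (A + 5I) v_3 = [[0, 0, 0, 0]]^T = 0.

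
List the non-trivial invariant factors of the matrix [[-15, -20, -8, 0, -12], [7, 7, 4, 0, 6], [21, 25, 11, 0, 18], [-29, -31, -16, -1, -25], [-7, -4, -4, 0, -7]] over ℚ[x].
(x + 1)^2, (x + 1)^3

The Jordan structure of A has elementary divisors (x + 1)^3, (x + 1)^2. Arranging the block sizes at each eigenvalue in decreasing order and taking row products gives the invariant factors.

Invariant factors (smallest first, each dividing the next): (x + 1)^2, (x + 1)^3.

Check: the last factor (x + 1)^3 is the minimal polynomial, and the product (x + 1)^5 is the characteristic polynomial.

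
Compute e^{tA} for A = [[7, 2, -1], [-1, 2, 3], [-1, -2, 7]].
A has Jordan form J = [[4, 0, 0], [0, 6, 1], [0, 0, 6]] with A = PJP^{-1}, so e^{tA} = P e^{tJ} P^{-1}.

For a Jordan block J_k(λ), e^{tJ_k(λ)} = e^{λt} · (I + tN + t^2 N^2/2! + ... + t^{k-1} N^{k-1}/(k-1)!) where N is the nilpotent superdiagonal part.

Assembling the blocks and conjugating back gives the entries of e^{tA} as shown above.

e^{tA} = [[(t + 1)*e^{6*t}, e^{6*t} - e^{4*t}, t*e^{6*t} - e^{6*t} + e^{4*t}], [-t*e^{6*t}, (2 - e^{2*t})*e^{4*t}, (-t*e^{2*t} + 2*e^{2*t} - 2)*e^{4*t}], [-t*e^{6*t}, -e^{6*t} + e^{4*t}, -t*e^{6*t} + 2*e^{6*t} - e^{4*t}]]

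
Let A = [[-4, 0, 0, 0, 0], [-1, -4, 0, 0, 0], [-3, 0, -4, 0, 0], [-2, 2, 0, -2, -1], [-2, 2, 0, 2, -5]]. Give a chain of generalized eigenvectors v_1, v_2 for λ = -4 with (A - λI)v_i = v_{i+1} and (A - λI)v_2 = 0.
We seek v_1 ∈ ker((A + 4I)^2) \ ker(A + 4I), then set v_{i+1} = (A + 4I) v_i.

One such chain is v_1 = [[1, 1, 1, 0, -2]]^T, v_2 = [[0, -1, -3, 2, 2]]^T. Check: (A + 4I) v_2 = [[0, 0, 0, 0, 0]]^T = 0.

v_1 = [[1, 1, 1, 0, -2]]^T, v_2 = [[0, -1, -3, 2, 2]]^T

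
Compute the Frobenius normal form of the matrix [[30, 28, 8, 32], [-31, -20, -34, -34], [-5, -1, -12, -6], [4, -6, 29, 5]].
R = [[0, 0, 0, 0], [1, 0, 0, -20], [0, 1, 0, 14], [0, 0, 1, 3]]

The invariant factors of A (the non-unit diagonal entries of the Smith normal form of xI - A over ℚ[x]) are x(x - 5)(x^2 + 2x - 4), each dividing the next. The characteristic polynomial is their product, x(x - 5)(x^2 + 2x - 4).

The rational canonical form is the block-diagonal matrix of companion matrices C(f_i):
R = [[0, 0, 0, 0], [1, 0, 0, -20], [0, 1, 0, 14], [0, 0, 1, 3]].

Note the characteristic polynomial does not split into linear factors over ℚ, so A has no Jordan form over ℚ; the rational canonical form exists over any field.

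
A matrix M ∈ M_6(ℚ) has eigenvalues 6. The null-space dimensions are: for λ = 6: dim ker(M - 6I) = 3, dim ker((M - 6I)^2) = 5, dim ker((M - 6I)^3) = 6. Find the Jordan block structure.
λ = 6: successive nullity increments [3, 2, 1] count blocks of size ≥ k; block sizes are [3, 2, 1].

Jordan blocks: (6, 3), (6, 2), (6, 1)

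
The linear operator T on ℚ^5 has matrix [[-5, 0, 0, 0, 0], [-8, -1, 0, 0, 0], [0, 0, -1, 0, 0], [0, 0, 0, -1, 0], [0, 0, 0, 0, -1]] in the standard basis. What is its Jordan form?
The characteristic polynomial is det(xI - A) = (x + 1)^4(x + 5), so the eigenvalues are -5 (algebraic multiplicity 1), -1 (algebraic multiplicity 4).

For λ = -5: algebraic multiplicity 1 gives one 1×1 block.

For λ = -1: rank(A + I) = 1. The eigenspace has dimension 5 - 1 = 4, so there are 4 Jordan blocks; the rank sequence gives block sizes [1, 1, 1, 1].

Assembling the blocks gives the Jordan form J above.

J = [[-5, 0, 0, 0, 0], [0, -1, 0, 0, 0], [0, 0, -1, 0, 0], [0, 0, 0, -1, 0], [0, 0, 0, 0, -1]]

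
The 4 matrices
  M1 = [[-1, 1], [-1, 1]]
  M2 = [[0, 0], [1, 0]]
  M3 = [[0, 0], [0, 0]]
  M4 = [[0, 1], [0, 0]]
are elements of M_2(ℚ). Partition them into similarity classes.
Characteristic polynomials: χ_{M1} = x^2, χ_{M2} = x^2, χ_{M3} = x^2, χ_{M4} = x^2.

{M1, M2, M4}: invariant factors x^2.

{M3}: invariant factors x, x.

Matrices are similar if and only if their invariant-factor lists agree; the partition into similarity classes is {M1, M2, M4}, {M3}.

2 classes: {M1, M2, M4}, {M3}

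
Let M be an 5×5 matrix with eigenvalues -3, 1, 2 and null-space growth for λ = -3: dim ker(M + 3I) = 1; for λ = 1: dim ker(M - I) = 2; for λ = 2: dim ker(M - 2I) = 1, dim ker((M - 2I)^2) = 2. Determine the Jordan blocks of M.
Jordan blocks: (-3, 1), (1, 1), (1, 1), (2, 2)

λ = -3: successive nullity increments [1] count blocks of size ≥ k; block sizes are [1].
λ = 1: successive nullity increments [2] count blocks of size ≥ k; block sizes are [1, 1].
λ = 2: successive nullity increments [1, 1] count blocks of size ≥ k; block sizes are [2].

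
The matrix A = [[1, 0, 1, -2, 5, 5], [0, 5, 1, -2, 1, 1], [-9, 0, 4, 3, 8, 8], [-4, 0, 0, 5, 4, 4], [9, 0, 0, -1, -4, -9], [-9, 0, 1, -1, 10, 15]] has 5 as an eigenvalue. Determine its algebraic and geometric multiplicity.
The characteristic polynomial is (x - 5)^5(x - 1), so the factor x - 5 appears with exponent 5: the algebraic multiplicity is 5.

rank(A - 5I) = 3, so the eigenspace has dimension 6 - 3 = 3: the geometric multiplicity is 3.

Since 3 < 5, A is not diagonalizable.

algebraic multiplicity 5, geometric multiplicity 3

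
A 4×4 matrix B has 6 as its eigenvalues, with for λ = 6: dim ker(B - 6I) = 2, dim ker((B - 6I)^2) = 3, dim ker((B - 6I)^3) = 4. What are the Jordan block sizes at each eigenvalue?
Jordan blocks: (6, 3), (6, 1)

λ = 6: successive nullity increments [2, 1, 1] count blocks of size ≥ k; block sizes are [3, 1].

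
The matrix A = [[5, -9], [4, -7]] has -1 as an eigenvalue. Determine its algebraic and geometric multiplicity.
algebraic multiplicity 2, geometric multiplicity 1

The characteristic polynomial is (x + 1)^2, so the factor x + 1 appears with exponent 2: the algebraic multiplicity is 2.

rank(A + I) = 1, so the eigenspace has dimension 2 - 1 = 1: the geometric multiplicity is 1.

Since 1 < 2, A is not diagonalizable.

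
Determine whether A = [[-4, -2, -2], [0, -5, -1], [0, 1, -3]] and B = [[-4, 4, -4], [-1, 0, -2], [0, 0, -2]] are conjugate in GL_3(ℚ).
No.

trace(A) = -12 but trace(B) = -6. The trace is a similarity invariant, so A and B are not similar.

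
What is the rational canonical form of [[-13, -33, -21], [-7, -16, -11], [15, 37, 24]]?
R = [[0, 0, 1], [1, 0, -3], [0, 1, -5]]

The invariant factors of A (the non-unit diagonal entries of the Smith normal form of xI - A over ℚ[x]) are (x + 1)(x^2 + 4x - 1), each dividing the next. The characteristic polynomial is their product, (x + 1)(x^2 + 4x - 1).

The rational canonical form is the block-diagonal matrix of companion matrices C(f_i):
R = [[0, 0, 1], [1, 0, -3], [0, 1, -5]].

Note the characteristic polynomial does not split into linear factors over ℚ, so A has no Jordan form over ℚ; the rational canonical form exists over any field.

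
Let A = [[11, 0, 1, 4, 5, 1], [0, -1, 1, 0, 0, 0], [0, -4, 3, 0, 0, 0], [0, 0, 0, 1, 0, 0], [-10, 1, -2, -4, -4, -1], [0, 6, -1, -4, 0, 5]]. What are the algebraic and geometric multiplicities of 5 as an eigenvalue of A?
algebraic multiplicity 1, geometric multiplicity 1

The characteristic polynomial is (x - 6)(x - 5)(x - 1)^4, so the factor x - 5 appears with exponent 1: the algebraic multiplicity is 1.

rank(A - 5I) = 5, so the eigenspace has dimension 6 - 5 = 1: the geometric multiplicity is 1.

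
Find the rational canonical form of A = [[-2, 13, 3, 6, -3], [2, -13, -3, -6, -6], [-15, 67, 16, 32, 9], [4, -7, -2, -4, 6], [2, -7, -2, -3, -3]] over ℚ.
The invariant factors of A (the non-unit diagonal entries of the Smith normal form of xI - A over ℚ[x]) are x + 3, (x + 3)(x^3 + 3), each dividing the next. The characteristic polynomial is their product, (x + 3)^2(x^3 + 3).

The rational canonical form is the block-diagonal matrix of companion matrices C(f_i):
R = [[-3, 0, 0, 0, 0], [0, 0, 0, 0, -9], [0, 1, 0, 0, -3], [0, 0, 1, 0, 0], [0, 0, 0, 1, -3]].

Note the characteristic polynomial does not split into linear factors over ℚ, so A has no Jordan form over ℚ; the rational canonical form exists over any field.

R = [[-3, 0, 0, 0, 0], [0, 0, 0, 0, -9], [0, 1, 0, 0, -3], [0, 0, 1, 0, 0], [0, 0, 0, 1, -3]]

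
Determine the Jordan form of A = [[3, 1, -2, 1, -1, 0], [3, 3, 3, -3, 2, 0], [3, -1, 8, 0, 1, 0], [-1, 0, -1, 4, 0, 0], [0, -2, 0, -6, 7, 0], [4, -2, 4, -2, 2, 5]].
J = [[5, 1, 0, 0, 0, 0], [0, 5, 0, 0, 0, 0], [0, 0, 5, 1, 0, 0], [0, 0, 0, 5, 0, 0], [0, 0, 0, 0, 5, 0], [0, 0, 0, 0, 0, 5]]

The characteristic polynomial is det(xI - A) = (x - 5)^6, so the eigenvalues are 5 (algebraic multiplicity 6).

For λ = 5: rank(A - 5I) = 2, rank((A - 5I)^2) = 0. The eigenspace has dimension 6 - 2 = 4, so there are 4 Jordan blocks; the rank sequence gives block sizes [2, 2, 1, 1].

Assembling the blocks gives the Jordan form J above.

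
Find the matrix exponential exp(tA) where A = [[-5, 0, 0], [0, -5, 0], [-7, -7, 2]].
e^{tA} = [[e^{-5*t}, 0, 0], [0, e^{-5*t}, 0], [(1 - e^{7*t})*e^{-5*t}, (1 - e^{7*t})*e^{-5*t}, e^{2*t}]]

A has Jordan form J = [[-5, 0, 0], [0, -5, 0], [0, 0, 2]] with A = PJP^{-1}, so e^{tA} = P e^{tJ} P^{-1}.

For a Jordan block J_k(λ), e^{tJ_k(λ)} = e^{λt} · (I + tN + t^2 N^2/2! + ... + t^{k-1} N^{k-1}/(k-1)!) where N is the nilpotent superdiagonal part.

Assembling the blocks and conjugating back gives the entries of e^{tA} as shown above.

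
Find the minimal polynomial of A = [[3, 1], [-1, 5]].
The characteristic polynomial factors as (x - 4)^2. The minimal polynomial is ∏(x - λ)^{k_λ} where k_λ is the size of the largest Jordan block at λ.

For λ = 4: rank(A - 4I) = 1, and the largest Jordan block has size 2 (the smallest k with rank((A - 4I)^k) = rank((A - 4I)^(k+1))).

So m_A(x) = (x - 4)^2.

m_A(x) = (x - 4)^2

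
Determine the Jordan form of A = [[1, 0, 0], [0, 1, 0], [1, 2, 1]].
J = [[1, 1, 0], [0, 1, 0], [0, 0, 1]]

The characteristic polynomial is det(xI - A) = (x - 1)^3, so the eigenvalues are 1 (algebraic multiplicity 3).

For λ = 1: rank(A - I) = 1, rank((A - I)^2) = 0. The eigenspace has dimension 3 - 1 = 2, so there are 2 Jordan blocks; the rank sequence gives block sizes [2, 1].

Assembling the blocks gives the Jordan form J above.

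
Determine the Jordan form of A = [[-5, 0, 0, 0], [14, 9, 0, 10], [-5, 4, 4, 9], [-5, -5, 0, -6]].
The characteristic polynomial is det(xI - A) = (x - 4)^2(x + 1)(x + 5), so the eigenvalues are -5 (algebraic multiplicity 1), -1 (algebraic multiplicity 1), 4 (algebraic multiplicity 2).

For λ = -5: algebraic multiplicity 1 gives one 1×1 block.

For λ = -1: algebraic multiplicity 1 gives one 1×1 block.

For λ = 4: rank(A - 4I) = 3, rank((A - 4I)^2) = 2. The eigenspace has dimension 4 - 3 = 1, so there is 1 Jordan block; the rank sequence gives block sizes [2].

Assembling the blocks gives the Jordan form J above.

J = [[-5, 0, 0, 0], [0, -1, 0, 0], [0, 0, 4, 1], [0, 0, 0, 4]]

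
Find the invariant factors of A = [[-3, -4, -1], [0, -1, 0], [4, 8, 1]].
The Jordan structure of A has elementary divisors (x + 1)^2, (x + 1). Arranging the block sizes at each eigenvalue in decreasing order and taking row products gives the invariant factors.

Invariant factors (smallest first, each dividing the next): x + 1, (x + 1)^2.

Check: the last factor (x + 1)^2 is the minimal polynomial, and the product (x + 1)^3 is the characteristic polynomial.

x + 1, (x + 1)^2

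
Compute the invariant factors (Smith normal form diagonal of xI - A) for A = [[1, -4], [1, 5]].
The Jordan structure of A has elementary divisors (x - 3)^2. Arranging the block sizes at each eigenvalue in decreasing order and taking row products gives the invariant factors.

Invariant factors (smallest first, each dividing the next): (x - 3)^2.

Check: the last factor (x - 3)^2 is the minimal polynomial, and the product (x - 3)^2 is the characteristic polynomial.

(x - 3)^2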